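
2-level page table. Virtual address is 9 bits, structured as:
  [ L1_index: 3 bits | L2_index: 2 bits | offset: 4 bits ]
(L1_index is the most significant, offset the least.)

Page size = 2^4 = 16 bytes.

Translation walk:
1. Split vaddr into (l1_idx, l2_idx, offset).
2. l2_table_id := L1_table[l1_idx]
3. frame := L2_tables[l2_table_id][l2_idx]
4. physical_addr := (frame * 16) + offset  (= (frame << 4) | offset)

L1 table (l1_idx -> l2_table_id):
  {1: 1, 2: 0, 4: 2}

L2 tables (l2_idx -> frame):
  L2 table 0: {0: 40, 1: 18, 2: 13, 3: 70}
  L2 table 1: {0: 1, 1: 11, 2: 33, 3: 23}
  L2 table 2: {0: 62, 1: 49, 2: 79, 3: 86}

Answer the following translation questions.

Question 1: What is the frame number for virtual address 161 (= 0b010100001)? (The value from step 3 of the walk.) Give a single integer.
Answer: 13

Derivation:
vaddr = 161: l1_idx=2, l2_idx=2
L1[2] = 0; L2[0][2] = 13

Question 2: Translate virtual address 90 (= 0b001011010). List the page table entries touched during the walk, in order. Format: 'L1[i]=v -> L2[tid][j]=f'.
vaddr = 90 = 0b001011010
Split: l1_idx=1, l2_idx=1, offset=10

Answer: L1[1]=1 -> L2[1][1]=11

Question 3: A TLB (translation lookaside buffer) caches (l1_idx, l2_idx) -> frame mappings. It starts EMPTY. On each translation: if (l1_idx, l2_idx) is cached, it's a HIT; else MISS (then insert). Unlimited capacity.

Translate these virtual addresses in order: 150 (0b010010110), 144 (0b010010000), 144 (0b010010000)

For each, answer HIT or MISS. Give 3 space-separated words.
Answer: MISS HIT HIT

Derivation:
vaddr=150: (2,1) not in TLB -> MISS, insert
vaddr=144: (2,1) in TLB -> HIT
vaddr=144: (2,1) in TLB -> HIT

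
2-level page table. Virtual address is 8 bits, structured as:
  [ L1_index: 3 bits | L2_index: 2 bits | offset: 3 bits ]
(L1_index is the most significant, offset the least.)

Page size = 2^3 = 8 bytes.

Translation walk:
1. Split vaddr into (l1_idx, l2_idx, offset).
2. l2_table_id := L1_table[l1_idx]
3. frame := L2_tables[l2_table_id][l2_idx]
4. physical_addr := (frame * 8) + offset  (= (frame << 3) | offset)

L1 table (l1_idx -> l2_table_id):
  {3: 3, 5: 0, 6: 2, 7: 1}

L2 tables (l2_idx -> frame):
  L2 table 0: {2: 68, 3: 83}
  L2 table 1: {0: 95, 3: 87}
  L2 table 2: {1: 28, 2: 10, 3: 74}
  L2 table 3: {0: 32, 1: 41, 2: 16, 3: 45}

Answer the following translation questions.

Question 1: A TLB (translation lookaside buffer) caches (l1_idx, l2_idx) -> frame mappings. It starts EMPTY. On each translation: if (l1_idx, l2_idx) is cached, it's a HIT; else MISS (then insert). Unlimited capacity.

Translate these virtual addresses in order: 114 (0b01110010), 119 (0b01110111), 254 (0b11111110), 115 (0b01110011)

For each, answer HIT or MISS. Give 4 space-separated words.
vaddr=114: (3,2) not in TLB -> MISS, insert
vaddr=119: (3,2) in TLB -> HIT
vaddr=254: (7,3) not in TLB -> MISS, insert
vaddr=115: (3,2) in TLB -> HIT

Answer: MISS HIT MISS HIT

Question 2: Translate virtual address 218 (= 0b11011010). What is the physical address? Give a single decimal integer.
vaddr = 218 = 0b11011010
Split: l1_idx=6, l2_idx=3, offset=2
L1[6] = 2
L2[2][3] = 74
paddr = 74 * 8 + 2 = 594

Answer: 594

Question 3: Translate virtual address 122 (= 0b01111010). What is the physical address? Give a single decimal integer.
vaddr = 122 = 0b01111010
Split: l1_idx=3, l2_idx=3, offset=2
L1[3] = 3
L2[3][3] = 45
paddr = 45 * 8 + 2 = 362

Answer: 362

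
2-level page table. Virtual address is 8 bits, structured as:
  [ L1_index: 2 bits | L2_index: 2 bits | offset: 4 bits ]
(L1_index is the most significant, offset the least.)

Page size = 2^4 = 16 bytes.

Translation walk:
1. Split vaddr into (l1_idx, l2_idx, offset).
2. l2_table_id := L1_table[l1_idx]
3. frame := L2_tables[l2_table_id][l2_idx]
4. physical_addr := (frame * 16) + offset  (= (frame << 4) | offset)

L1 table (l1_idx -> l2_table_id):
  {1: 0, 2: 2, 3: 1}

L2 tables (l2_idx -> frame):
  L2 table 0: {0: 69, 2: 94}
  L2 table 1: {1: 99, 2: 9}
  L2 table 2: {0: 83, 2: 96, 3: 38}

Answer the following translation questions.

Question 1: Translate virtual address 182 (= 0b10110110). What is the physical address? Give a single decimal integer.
vaddr = 182 = 0b10110110
Split: l1_idx=2, l2_idx=3, offset=6
L1[2] = 2
L2[2][3] = 38
paddr = 38 * 16 + 6 = 614

Answer: 614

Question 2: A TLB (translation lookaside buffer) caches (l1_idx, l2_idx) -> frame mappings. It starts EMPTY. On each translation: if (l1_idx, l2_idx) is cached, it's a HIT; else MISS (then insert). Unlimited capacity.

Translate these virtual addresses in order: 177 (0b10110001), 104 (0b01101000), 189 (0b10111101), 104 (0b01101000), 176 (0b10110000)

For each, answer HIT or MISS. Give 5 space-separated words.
vaddr=177: (2,3) not in TLB -> MISS, insert
vaddr=104: (1,2) not in TLB -> MISS, insert
vaddr=189: (2,3) in TLB -> HIT
vaddr=104: (1,2) in TLB -> HIT
vaddr=176: (2,3) in TLB -> HIT

Answer: MISS MISS HIT HIT HIT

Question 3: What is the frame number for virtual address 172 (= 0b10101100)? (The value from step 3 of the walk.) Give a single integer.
vaddr = 172: l1_idx=2, l2_idx=2
L1[2] = 2; L2[2][2] = 96

Answer: 96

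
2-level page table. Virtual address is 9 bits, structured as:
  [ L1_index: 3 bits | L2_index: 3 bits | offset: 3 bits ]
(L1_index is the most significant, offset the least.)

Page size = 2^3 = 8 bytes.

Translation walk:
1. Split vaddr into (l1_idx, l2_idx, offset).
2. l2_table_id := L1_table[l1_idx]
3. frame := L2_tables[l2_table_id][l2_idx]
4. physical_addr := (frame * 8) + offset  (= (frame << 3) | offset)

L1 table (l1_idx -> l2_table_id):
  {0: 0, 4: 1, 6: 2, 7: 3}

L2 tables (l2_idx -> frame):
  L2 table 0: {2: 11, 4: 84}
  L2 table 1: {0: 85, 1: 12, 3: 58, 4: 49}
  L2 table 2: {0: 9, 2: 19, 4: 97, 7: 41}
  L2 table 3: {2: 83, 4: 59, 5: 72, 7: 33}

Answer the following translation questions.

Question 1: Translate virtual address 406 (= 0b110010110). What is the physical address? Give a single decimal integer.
Answer: 158

Derivation:
vaddr = 406 = 0b110010110
Split: l1_idx=6, l2_idx=2, offset=6
L1[6] = 2
L2[2][2] = 19
paddr = 19 * 8 + 6 = 158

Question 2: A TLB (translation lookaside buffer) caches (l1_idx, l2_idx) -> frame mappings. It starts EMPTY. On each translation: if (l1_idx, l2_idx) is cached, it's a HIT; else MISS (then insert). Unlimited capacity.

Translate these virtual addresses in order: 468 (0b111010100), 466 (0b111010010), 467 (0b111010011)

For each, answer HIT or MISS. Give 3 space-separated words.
Answer: MISS HIT HIT

Derivation:
vaddr=468: (7,2) not in TLB -> MISS, insert
vaddr=466: (7,2) in TLB -> HIT
vaddr=467: (7,2) in TLB -> HIT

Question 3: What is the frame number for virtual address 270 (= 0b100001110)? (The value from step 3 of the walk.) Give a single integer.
vaddr = 270: l1_idx=4, l2_idx=1
L1[4] = 1; L2[1][1] = 12

Answer: 12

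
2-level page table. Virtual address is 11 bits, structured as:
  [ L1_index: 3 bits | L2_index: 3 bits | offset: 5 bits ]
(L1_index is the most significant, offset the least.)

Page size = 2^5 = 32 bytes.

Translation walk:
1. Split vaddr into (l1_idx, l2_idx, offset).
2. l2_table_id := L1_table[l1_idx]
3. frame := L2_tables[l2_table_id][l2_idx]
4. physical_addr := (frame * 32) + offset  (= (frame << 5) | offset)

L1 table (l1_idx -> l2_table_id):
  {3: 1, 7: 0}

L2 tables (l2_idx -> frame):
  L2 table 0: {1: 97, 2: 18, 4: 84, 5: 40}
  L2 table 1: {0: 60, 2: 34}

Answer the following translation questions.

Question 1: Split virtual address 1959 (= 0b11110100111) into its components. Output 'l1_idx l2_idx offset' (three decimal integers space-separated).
vaddr = 1959 = 0b11110100111
  top 3 bits -> l1_idx = 7
  next 3 bits -> l2_idx = 5
  bottom 5 bits -> offset = 7

Answer: 7 5 7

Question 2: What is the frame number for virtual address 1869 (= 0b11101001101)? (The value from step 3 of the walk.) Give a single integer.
vaddr = 1869: l1_idx=7, l2_idx=2
L1[7] = 0; L2[0][2] = 18

Answer: 18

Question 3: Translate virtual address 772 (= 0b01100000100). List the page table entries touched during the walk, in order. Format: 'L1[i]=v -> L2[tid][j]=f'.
vaddr = 772 = 0b01100000100
Split: l1_idx=3, l2_idx=0, offset=4

Answer: L1[3]=1 -> L2[1][0]=60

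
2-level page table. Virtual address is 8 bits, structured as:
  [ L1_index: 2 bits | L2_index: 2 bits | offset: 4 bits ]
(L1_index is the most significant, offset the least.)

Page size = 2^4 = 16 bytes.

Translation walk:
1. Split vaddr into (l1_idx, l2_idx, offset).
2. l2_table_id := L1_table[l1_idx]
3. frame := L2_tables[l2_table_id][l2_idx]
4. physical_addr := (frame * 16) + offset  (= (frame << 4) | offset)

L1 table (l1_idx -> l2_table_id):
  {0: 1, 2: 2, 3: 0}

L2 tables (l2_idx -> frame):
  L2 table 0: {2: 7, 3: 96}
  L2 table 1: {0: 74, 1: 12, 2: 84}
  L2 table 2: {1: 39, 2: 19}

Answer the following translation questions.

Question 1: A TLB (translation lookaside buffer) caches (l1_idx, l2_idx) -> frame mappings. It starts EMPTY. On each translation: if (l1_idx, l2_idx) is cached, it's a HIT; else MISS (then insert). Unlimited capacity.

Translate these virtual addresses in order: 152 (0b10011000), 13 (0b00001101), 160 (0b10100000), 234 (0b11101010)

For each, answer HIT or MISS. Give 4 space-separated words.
Answer: MISS MISS MISS MISS

Derivation:
vaddr=152: (2,1) not in TLB -> MISS, insert
vaddr=13: (0,0) not in TLB -> MISS, insert
vaddr=160: (2,2) not in TLB -> MISS, insert
vaddr=234: (3,2) not in TLB -> MISS, insert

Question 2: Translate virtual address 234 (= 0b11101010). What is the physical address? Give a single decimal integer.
vaddr = 234 = 0b11101010
Split: l1_idx=3, l2_idx=2, offset=10
L1[3] = 0
L2[0][2] = 7
paddr = 7 * 16 + 10 = 122

Answer: 122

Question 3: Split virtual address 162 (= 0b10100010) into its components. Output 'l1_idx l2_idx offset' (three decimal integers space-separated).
Answer: 2 2 2

Derivation:
vaddr = 162 = 0b10100010
  top 2 bits -> l1_idx = 2
  next 2 bits -> l2_idx = 2
  bottom 4 bits -> offset = 2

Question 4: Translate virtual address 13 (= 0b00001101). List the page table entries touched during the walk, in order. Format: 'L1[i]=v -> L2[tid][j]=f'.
vaddr = 13 = 0b00001101
Split: l1_idx=0, l2_idx=0, offset=13

Answer: L1[0]=1 -> L2[1][0]=74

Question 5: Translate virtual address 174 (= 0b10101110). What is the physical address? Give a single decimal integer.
vaddr = 174 = 0b10101110
Split: l1_idx=2, l2_idx=2, offset=14
L1[2] = 2
L2[2][2] = 19
paddr = 19 * 16 + 14 = 318

Answer: 318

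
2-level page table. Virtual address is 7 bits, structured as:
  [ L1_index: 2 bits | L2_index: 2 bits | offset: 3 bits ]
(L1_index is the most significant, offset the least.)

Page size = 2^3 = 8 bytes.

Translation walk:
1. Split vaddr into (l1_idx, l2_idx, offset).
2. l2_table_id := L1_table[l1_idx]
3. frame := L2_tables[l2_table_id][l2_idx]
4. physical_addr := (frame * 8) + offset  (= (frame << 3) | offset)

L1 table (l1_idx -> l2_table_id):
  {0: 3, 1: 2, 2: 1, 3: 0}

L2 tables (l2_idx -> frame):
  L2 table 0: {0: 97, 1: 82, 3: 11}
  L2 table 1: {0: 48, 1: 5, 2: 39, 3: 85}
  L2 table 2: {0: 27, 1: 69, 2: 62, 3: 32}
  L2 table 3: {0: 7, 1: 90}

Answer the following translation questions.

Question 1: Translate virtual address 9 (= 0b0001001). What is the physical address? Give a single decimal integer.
Answer: 721

Derivation:
vaddr = 9 = 0b0001001
Split: l1_idx=0, l2_idx=1, offset=1
L1[0] = 3
L2[3][1] = 90
paddr = 90 * 8 + 1 = 721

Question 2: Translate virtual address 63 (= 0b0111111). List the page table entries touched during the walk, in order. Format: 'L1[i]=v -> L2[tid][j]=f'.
vaddr = 63 = 0b0111111
Split: l1_idx=1, l2_idx=3, offset=7

Answer: L1[1]=2 -> L2[2][3]=32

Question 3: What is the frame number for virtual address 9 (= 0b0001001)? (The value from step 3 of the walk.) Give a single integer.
Answer: 90

Derivation:
vaddr = 9: l1_idx=0, l2_idx=1
L1[0] = 3; L2[3][1] = 90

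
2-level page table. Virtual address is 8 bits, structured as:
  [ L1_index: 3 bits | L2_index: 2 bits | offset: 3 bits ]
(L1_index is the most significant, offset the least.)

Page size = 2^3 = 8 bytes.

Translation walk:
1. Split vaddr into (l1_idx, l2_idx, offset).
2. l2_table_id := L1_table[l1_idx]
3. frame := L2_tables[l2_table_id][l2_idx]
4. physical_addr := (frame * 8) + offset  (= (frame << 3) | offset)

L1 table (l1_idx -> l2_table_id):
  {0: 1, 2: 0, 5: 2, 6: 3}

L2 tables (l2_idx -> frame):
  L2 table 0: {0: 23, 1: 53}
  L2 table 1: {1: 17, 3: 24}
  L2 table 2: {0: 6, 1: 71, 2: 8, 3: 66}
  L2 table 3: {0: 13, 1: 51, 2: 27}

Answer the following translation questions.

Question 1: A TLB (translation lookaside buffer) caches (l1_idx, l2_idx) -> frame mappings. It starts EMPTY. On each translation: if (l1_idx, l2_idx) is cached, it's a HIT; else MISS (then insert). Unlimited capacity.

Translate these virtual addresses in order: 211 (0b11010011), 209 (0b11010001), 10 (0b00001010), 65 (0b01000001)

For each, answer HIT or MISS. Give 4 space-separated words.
Answer: MISS HIT MISS MISS

Derivation:
vaddr=211: (6,2) not in TLB -> MISS, insert
vaddr=209: (6,2) in TLB -> HIT
vaddr=10: (0,1) not in TLB -> MISS, insert
vaddr=65: (2,0) not in TLB -> MISS, insert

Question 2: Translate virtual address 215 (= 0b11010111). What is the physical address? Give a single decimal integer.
Answer: 223

Derivation:
vaddr = 215 = 0b11010111
Split: l1_idx=6, l2_idx=2, offset=7
L1[6] = 3
L2[3][2] = 27
paddr = 27 * 8 + 7 = 223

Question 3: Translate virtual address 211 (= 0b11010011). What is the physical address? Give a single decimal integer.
vaddr = 211 = 0b11010011
Split: l1_idx=6, l2_idx=2, offset=3
L1[6] = 3
L2[3][2] = 27
paddr = 27 * 8 + 3 = 219

Answer: 219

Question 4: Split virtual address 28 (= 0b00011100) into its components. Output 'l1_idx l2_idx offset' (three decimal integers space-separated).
Answer: 0 3 4

Derivation:
vaddr = 28 = 0b00011100
  top 3 bits -> l1_idx = 0
  next 2 bits -> l2_idx = 3
  bottom 3 bits -> offset = 4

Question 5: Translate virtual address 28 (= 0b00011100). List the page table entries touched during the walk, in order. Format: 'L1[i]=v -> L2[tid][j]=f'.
Answer: L1[0]=1 -> L2[1][3]=24

Derivation:
vaddr = 28 = 0b00011100
Split: l1_idx=0, l2_idx=3, offset=4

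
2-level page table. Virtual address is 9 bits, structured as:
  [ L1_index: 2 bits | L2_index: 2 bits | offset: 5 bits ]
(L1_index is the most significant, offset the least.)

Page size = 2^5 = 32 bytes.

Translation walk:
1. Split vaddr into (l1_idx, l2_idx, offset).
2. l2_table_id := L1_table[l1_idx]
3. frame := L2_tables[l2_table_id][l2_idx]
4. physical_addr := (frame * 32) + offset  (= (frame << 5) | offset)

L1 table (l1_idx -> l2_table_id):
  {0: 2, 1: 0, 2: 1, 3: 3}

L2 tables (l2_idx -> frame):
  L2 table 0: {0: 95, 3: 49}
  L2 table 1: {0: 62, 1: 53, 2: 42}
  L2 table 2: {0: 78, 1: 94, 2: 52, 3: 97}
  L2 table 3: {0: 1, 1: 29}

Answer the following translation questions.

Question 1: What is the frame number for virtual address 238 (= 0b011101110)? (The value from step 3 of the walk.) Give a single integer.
vaddr = 238: l1_idx=1, l2_idx=3
L1[1] = 0; L2[0][3] = 49

Answer: 49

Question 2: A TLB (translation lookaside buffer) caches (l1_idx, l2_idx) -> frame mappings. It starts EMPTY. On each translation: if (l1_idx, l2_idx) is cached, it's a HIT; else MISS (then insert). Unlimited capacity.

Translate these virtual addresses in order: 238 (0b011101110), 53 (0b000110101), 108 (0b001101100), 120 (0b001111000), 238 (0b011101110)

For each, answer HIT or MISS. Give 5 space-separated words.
Answer: MISS MISS MISS HIT HIT

Derivation:
vaddr=238: (1,3) not in TLB -> MISS, insert
vaddr=53: (0,1) not in TLB -> MISS, insert
vaddr=108: (0,3) not in TLB -> MISS, insert
vaddr=120: (0,3) in TLB -> HIT
vaddr=238: (1,3) in TLB -> HIT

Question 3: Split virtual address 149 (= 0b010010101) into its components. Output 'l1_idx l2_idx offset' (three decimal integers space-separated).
vaddr = 149 = 0b010010101
  top 2 bits -> l1_idx = 1
  next 2 bits -> l2_idx = 0
  bottom 5 bits -> offset = 21

Answer: 1 0 21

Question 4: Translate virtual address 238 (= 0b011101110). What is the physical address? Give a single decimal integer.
Answer: 1582

Derivation:
vaddr = 238 = 0b011101110
Split: l1_idx=1, l2_idx=3, offset=14
L1[1] = 0
L2[0][3] = 49
paddr = 49 * 32 + 14 = 1582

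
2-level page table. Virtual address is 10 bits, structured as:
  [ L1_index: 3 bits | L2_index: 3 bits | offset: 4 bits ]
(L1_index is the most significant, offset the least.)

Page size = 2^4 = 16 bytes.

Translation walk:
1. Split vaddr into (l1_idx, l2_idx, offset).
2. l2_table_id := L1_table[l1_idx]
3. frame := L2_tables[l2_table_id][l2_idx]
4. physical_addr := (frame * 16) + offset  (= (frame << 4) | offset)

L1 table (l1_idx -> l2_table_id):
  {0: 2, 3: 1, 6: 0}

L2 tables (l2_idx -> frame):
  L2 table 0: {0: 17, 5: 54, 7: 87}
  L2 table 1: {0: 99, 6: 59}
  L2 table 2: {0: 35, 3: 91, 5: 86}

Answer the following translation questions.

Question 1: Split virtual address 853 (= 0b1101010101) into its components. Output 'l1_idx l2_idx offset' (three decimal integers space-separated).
vaddr = 853 = 0b1101010101
  top 3 bits -> l1_idx = 6
  next 3 bits -> l2_idx = 5
  bottom 4 bits -> offset = 5

Answer: 6 5 5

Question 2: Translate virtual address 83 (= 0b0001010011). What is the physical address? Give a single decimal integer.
Answer: 1379

Derivation:
vaddr = 83 = 0b0001010011
Split: l1_idx=0, l2_idx=5, offset=3
L1[0] = 2
L2[2][5] = 86
paddr = 86 * 16 + 3 = 1379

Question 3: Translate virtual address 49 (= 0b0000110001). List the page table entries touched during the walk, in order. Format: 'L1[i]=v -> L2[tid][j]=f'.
vaddr = 49 = 0b0000110001
Split: l1_idx=0, l2_idx=3, offset=1

Answer: L1[0]=2 -> L2[2][3]=91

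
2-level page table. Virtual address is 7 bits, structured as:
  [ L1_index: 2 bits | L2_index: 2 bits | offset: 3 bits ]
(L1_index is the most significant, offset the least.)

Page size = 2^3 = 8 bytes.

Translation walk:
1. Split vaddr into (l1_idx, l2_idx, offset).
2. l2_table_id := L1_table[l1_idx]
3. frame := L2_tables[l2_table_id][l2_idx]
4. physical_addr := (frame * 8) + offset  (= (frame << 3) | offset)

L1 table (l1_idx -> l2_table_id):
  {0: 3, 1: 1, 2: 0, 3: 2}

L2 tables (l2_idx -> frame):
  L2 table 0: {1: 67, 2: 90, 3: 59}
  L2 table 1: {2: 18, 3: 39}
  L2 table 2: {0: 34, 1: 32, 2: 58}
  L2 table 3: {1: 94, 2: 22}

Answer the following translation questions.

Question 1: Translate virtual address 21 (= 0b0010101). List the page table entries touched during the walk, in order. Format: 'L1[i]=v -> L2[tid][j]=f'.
Answer: L1[0]=3 -> L2[3][2]=22

Derivation:
vaddr = 21 = 0b0010101
Split: l1_idx=0, l2_idx=2, offset=5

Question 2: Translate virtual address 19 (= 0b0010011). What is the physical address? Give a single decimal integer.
vaddr = 19 = 0b0010011
Split: l1_idx=0, l2_idx=2, offset=3
L1[0] = 3
L2[3][2] = 22
paddr = 22 * 8 + 3 = 179

Answer: 179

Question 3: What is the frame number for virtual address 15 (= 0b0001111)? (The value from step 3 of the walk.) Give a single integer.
Answer: 94

Derivation:
vaddr = 15: l1_idx=0, l2_idx=1
L1[0] = 3; L2[3][1] = 94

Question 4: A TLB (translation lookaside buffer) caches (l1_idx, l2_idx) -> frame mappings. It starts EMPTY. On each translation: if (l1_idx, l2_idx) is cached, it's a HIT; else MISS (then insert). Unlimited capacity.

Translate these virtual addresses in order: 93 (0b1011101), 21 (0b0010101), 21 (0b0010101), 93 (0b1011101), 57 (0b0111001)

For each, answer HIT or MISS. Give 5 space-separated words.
Answer: MISS MISS HIT HIT MISS

Derivation:
vaddr=93: (2,3) not in TLB -> MISS, insert
vaddr=21: (0,2) not in TLB -> MISS, insert
vaddr=21: (0,2) in TLB -> HIT
vaddr=93: (2,3) in TLB -> HIT
vaddr=57: (1,3) not in TLB -> MISS, insert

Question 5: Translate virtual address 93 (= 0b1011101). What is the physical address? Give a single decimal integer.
vaddr = 93 = 0b1011101
Split: l1_idx=2, l2_idx=3, offset=5
L1[2] = 0
L2[0][3] = 59
paddr = 59 * 8 + 5 = 477

Answer: 477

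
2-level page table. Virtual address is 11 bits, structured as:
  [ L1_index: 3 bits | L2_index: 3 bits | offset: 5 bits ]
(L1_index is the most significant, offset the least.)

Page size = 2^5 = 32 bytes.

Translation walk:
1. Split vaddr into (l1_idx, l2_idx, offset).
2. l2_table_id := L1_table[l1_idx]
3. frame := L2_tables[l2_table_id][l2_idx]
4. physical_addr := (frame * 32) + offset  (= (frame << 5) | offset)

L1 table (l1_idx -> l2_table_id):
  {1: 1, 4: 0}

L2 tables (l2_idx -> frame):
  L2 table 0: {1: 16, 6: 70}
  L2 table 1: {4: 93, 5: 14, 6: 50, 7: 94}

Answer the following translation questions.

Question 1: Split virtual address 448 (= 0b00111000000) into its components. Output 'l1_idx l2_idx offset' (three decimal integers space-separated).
vaddr = 448 = 0b00111000000
  top 3 bits -> l1_idx = 1
  next 3 bits -> l2_idx = 6
  bottom 5 bits -> offset = 0

Answer: 1 6 0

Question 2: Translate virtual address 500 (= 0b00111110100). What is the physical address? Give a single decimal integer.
Answer: 3028

Derivation:
vaddr = 500 = 0b00111110100
Split: l1_idx=1, l2_idx=7, offset=20
L1[1] = 1
L2[1][7] = 94
paddr = 94 * 32 + 20 = 3028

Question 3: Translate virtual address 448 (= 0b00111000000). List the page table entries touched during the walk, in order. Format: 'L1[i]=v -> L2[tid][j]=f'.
vaddr = 448 = 0b00111000000
Split: l1_idx=1, l2_idx=6, offset=0

Answer: L1[1]=1 -> L2[1][6]=50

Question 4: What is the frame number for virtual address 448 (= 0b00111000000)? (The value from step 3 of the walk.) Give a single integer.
vaddr = 448: l1_idx=1, l2_idx=6
L1[1] = 1; L2[1][6] = 50

Answer: 50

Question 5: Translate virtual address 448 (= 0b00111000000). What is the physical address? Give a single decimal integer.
vaddr = 448 = 0b00111000000
Split: l1_idx=1, l2_idx=6, offset=0
L1[1] = 1
L2[1][6] = 50
paddr = 50 * 32 + 0 = 1600

Answer: 1600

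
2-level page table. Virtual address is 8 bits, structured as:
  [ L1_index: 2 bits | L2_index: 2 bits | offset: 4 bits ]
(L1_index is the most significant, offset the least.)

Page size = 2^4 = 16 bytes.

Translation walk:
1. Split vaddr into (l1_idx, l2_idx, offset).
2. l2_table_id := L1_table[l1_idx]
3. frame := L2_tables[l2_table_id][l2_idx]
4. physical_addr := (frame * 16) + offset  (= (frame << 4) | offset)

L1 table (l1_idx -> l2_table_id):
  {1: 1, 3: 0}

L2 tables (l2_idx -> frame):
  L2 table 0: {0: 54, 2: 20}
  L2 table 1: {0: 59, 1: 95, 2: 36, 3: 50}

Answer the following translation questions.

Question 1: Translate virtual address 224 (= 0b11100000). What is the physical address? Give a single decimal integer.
vaddr = 224 = 0b11100000
Split: l1_idx=3, l2_idx=2, offset=0
L1[3] = 0
L2[0][2] = 20
paddr = 20 * 16 + 0 = 320

Answer: 320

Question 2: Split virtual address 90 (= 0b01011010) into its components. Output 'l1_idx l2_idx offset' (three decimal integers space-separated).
Answer: 1 1 10

Derivation:
vaddr = 90 = 0b01011010
  top 2 bits -> l1_idx = 1
  next 2 bits -> l2_idx = 1
  bottom 4 bits -> offset = 10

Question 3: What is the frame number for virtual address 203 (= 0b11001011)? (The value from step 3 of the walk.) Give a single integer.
vaddr = 203: l1_idx=3, l2_idx=0
L1[3] = 0; L2[0][0] = 54

Answer: 54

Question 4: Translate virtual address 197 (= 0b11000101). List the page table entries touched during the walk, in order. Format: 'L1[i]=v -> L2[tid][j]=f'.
vaddr = 197 = 0b11000101
Split: l1_idx=3, l2_idx=0, offset=5

Answer: L1[3]=0 -> L2[0][0]=54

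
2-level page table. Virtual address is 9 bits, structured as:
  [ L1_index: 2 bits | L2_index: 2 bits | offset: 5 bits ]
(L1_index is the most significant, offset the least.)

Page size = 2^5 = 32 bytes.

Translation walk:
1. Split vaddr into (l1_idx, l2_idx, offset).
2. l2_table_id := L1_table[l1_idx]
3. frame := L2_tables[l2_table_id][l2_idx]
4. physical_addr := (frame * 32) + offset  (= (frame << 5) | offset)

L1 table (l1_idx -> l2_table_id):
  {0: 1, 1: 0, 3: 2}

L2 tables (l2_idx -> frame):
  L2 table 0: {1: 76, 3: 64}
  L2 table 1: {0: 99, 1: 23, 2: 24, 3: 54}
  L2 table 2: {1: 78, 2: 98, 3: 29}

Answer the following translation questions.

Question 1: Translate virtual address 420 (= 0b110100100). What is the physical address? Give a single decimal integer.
vaddr = 420 = 0b110100100
Split: l1_idx=3, l2_idx=1, offset=4
L1[3] = 2
L2[2][1] = 78
paddr = 78 * 32 + 4 = 2500

Answer: 2500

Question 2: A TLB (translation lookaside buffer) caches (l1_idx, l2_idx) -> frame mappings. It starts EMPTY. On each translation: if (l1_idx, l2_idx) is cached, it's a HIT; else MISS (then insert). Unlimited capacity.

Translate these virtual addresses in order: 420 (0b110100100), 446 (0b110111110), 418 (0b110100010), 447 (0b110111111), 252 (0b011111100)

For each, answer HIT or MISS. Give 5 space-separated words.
vaddr=420: (3,1) not in TLB -> MISS, insert
vaddr=446: (3,1) in TLB -> HIT
vaddr=418: (3,1) in TLB -> HIT
vaddr=447: (3,1) in TLB -> HIT
vaddr=252: (1,3) not in TLB -> MISS, insert

Answer: MISS HIT HIT HIT MISS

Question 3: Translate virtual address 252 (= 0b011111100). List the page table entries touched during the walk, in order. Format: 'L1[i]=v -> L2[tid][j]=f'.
vaddr = 252 = 0b011111100
Split: l1_idx=1, l2_idx=3, offset=28

Answer: L1[1]=0 -> L2[0][3]=64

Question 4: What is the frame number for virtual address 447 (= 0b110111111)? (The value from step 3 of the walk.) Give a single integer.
vaddr = 447: l1_idx=3, l2_idx=1
L1[3] = 2; L2[2][1] = 78

Answer: 78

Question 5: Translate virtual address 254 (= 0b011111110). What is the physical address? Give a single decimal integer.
Answer: 2078

Derivation:
vaddr = 254 = 0b011111110
Split: l1_idx=1, l2_idx=3, offset=30
L1[1] = 0
L2[0][3] = 64
paddr = 64 * 32 + 30 = 2078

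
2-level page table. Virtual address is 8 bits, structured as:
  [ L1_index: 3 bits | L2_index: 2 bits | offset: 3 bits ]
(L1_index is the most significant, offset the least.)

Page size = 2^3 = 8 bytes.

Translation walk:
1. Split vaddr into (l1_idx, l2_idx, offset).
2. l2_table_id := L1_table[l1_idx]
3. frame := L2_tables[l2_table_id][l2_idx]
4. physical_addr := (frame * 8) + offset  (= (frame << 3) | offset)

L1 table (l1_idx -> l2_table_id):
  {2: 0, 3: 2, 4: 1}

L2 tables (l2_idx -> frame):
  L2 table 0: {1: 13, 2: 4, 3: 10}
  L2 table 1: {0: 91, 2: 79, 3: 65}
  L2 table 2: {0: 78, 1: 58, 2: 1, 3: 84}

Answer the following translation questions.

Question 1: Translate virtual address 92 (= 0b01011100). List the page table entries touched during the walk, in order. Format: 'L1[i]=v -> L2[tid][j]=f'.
vaddr = 92 = 0b01011100
Split: l1_idx=2, l2_idx=3, offset=4

Answer: L1[2]=0 -> L2[0][3]=10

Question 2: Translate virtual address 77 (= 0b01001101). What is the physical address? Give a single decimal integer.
vaddr = 77 = 0b01001101
Split: l1_idx=2, l2_idx=1, offset=5
L1[2] = 0
L2[0][1] = 13
paddr = 13 * 8 + 5 = 109

Answer: 109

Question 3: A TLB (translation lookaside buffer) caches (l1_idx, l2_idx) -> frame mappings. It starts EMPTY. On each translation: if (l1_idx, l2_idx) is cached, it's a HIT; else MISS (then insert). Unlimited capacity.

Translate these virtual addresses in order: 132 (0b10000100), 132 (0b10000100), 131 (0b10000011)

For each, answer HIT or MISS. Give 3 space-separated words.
vaddr=132: (4,0) not in TLB -> MISS, insert
vaddr=132: (4,0) in TLB -> HIT
vaddr=131: (4,0) in TLB -> HIT

Answer: MISS HIT HIT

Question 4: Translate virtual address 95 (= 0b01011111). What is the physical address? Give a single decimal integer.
Answer: 87

Derivation:
vaddr = 95 = 0b01011111
Split: l1_idx=2, l2_idx=3, offset=7
L1[2] = 0
L2[0][3] = 10
paddr = 10 * 8 + 7 = 87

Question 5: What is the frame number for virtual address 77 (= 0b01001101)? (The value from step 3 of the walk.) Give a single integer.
vaddr = 77: l1_idx=2, l2_idx=1
L1[2] = 0; L2[0][1] = 13

Answer: 13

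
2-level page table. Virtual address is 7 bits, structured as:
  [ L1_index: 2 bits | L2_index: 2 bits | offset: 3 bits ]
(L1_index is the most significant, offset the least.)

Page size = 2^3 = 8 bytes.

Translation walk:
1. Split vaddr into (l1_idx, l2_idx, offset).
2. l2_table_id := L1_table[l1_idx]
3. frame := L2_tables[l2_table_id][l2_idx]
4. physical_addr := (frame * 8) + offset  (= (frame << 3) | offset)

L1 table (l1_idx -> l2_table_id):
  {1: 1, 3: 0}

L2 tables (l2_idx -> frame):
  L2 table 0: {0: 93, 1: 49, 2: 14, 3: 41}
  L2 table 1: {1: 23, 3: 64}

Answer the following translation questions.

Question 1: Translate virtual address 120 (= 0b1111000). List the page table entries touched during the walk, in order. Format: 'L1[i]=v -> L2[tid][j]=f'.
vaddr = 120 = 0b1111000
Split: l1_idx=3, l2_idx=3, offset=0

Answer: L1[3]=0 -> L2[0][3]=41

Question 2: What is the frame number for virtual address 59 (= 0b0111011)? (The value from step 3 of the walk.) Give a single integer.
Answer: 64

Derivation:
vaddr = 59: l1_idx=1, l2_idx=3
L1[1] = 1; L2[1][3] = 64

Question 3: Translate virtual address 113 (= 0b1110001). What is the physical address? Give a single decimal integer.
Answer: 113

Derivation:
vaddr = 113 = 0b1110001
Split: l1_idx=3, l2_idx=2, offset=1
L1[3] = 0
L2[0][2] = 14
paddr = 14 * 8 + 1 = 113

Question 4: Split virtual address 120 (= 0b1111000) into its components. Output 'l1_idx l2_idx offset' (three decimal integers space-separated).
Answer: 3 3 0

Derivation:
vaddr = 120 = 0b1111000
  top 2 bits -> l1_idx = 3
  next 2 bits -> l2_idx = 3
  bottom 3 bits -> offset = 0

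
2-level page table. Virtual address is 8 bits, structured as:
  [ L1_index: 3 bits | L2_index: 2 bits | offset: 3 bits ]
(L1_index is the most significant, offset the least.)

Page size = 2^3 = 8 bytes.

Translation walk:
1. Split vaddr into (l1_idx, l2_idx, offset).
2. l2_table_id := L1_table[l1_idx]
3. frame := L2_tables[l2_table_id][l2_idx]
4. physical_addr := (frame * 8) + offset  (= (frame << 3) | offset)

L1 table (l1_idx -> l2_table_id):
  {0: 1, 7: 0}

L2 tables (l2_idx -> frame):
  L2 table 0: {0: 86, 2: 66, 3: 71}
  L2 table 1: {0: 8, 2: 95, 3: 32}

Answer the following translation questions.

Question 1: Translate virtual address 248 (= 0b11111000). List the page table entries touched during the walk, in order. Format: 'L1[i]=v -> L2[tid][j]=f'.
Answer: L1[7]=0 -> L2[0][3]=71

Derivation:
vaddr = 248 = 0b11111000
Split: l1_idx=7, l2_idx=3, offset=0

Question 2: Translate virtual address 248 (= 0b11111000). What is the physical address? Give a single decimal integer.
Answer: 568

Derivation:
vaddr = 248 = 0b11111000
Split: l1_idx=7, l2_idx=3, offset=0
L1[7] = 0
L2[0][3] = 71
paddr = 71 * 8 + 0 = 568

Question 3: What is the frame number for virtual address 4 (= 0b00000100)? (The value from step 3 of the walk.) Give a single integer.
Answer: 8

Derivation:
vaddr = 4: l1_idx=0, l2_idx=0
L1[0] = 1; L2[1][0] = 8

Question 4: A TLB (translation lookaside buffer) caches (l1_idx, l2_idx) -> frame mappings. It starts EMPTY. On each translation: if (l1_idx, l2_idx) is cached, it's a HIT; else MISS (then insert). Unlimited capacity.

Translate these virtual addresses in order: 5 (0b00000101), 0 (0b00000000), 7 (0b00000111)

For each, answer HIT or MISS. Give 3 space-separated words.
Answer: MISS HIT HIT

Derivation:
vaddr=5: (0,0) not in TLB -> MISS, insert
vaddr=0: (0,0) in TLB -> HIT
vaddr=7: (0,0) in TLB -> HIT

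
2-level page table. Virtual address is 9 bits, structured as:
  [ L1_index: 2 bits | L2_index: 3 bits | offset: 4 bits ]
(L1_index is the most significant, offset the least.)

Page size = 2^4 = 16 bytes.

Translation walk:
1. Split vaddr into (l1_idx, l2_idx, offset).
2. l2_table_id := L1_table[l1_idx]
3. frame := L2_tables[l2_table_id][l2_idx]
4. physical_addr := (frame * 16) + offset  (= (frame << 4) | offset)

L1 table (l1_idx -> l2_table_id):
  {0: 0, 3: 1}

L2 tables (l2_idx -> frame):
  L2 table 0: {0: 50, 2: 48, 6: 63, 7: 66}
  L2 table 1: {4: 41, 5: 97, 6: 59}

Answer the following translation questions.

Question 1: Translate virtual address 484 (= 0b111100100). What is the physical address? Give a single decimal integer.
vaddr = 484 = 0b111100100
Split: l1_idx=3, l2_idx=6, offset=4
L1[3] = 1
L2[1][6] = 59
paddr = 59 * 16 + 4 = 948

Answer: 948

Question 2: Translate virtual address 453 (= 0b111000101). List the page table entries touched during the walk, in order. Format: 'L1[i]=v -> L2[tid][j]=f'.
vaddr = 453 = 0b111000101
Split: l1_idx=3, l2_idx=4, offset=5

Answer: L1[3]=1 -> L2[1][4]=41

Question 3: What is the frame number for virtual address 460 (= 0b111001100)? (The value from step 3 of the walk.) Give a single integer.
vaddr = 460: l1_idx=3, l2_idx=4
L1[3] = 1; L2[1][4] = 41

Answer: 41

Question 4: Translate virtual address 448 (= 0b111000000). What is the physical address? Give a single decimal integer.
Answer: 656

Derivation:
vaddr = 448 = 0b111000000
Split: l1_idx=3, l2_idx=4, offset=0
L1[3] = 1
L2[1][4] = 41
paddr = 41 * 16 + 0 = 656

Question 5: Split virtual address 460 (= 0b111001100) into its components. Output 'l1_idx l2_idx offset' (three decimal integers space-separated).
Answer: 3 4 12

Derivation:
vaddr = 460 = 0b111001100
  top 2 bits -> l1_idx = 3
  next 3 bits -> l2_idx = 4
  bottom 4 bits -> offset = 12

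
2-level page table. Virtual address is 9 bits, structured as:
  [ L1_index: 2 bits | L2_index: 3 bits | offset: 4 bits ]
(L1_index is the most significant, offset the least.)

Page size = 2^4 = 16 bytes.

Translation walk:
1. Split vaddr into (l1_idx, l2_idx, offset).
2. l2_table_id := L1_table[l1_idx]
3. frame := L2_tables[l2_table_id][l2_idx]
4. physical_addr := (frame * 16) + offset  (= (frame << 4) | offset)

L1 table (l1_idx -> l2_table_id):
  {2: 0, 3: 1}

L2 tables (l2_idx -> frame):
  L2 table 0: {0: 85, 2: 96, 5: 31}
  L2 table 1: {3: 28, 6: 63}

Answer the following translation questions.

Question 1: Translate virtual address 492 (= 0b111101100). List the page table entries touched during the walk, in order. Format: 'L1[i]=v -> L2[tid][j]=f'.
vaddr = 492 = 0b111101100
Split: l1_idx=3, l2_idx=6, offset=12

Answer: L1[3]=1 -> L2[1][6]=63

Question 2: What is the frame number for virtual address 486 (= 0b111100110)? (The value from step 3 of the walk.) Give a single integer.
Answer: 63

Derivation:
vaddr = 486: l1_idx=3, l2_idx=6
L1[3] = 1; L2[1][6] = 63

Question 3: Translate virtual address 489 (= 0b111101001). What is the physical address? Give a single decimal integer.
vaddr = 489 = 0b111101001
Split: l1_idx=3, l2_idx=6, offset=9
L1[3] = 1
L2[1][6] = 63
paddr = 63 * 16 + 9 = 1017

Answer: 1017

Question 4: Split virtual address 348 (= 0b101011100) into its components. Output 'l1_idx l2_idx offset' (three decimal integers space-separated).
Answer: 2 5 12

Derivation:
vaddr = 348 = 0b101011100
  top 2 bits -> l1_idx = 2
  next 3 bits -> l2_idx = 5
  bottom 4 bits -> offset = 12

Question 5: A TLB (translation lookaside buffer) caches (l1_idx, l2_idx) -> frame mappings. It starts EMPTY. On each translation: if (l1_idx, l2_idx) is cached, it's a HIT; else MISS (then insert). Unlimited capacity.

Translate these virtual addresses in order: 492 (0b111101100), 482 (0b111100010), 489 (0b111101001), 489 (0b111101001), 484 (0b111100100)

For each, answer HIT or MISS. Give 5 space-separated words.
Answer: MISS HIT HIT HIT HIT

Derivation:
vaddr=492: (3,6) not in TLB -> MISS, insert
vaddr=482: (3,6) in TLB -> HIT
vaddr=489: (3,6) in TLB -> HIT
vaddr=489: (3,6) in TLB -> HIT
vaddr=484: (3,6) in TLB -> HIT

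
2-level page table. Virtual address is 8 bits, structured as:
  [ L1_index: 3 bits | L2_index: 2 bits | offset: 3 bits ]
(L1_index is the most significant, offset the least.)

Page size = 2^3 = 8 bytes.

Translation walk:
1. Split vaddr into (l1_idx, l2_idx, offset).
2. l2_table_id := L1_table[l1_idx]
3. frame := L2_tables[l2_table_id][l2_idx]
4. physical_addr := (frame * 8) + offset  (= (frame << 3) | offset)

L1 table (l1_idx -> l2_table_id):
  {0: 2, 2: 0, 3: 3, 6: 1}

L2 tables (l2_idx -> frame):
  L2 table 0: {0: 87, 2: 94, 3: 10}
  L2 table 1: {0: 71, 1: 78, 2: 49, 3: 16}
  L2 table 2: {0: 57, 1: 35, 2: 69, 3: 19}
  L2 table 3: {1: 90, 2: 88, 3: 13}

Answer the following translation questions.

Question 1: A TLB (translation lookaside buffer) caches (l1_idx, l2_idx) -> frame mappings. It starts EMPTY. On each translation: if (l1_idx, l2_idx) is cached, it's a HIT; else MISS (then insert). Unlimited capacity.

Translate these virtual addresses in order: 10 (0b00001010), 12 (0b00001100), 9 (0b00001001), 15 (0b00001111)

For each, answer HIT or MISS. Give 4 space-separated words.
vaddr=10: (0,1) not in TLB -> MISS, insert
vaddr=12: (0,1) in TLB -> HIT
vaddr=9: (0,1) in TLB -> HIT
vaddr=15: (0,1) in TLB -> HIT

Answer: MISS HIT HIT HIT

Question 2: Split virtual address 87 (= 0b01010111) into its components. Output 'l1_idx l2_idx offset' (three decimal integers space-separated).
vaddr = 87 = 0b01010111
  top 3 bits -> l1_idx = 2
  next 2 bits -> l2_idx = 2
  bottom 3 bits -> offset = 7

Answer: 2 2 7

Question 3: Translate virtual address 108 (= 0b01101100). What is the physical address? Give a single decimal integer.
Answer: 724

Derivation:
vaddr = 108 = 0b01101100
Split: l1_idx=3, l2_idx=1, offset=4
L1[3] = 3
L2[3][1] = 90
paddr = 90 * 8 + 4 = 724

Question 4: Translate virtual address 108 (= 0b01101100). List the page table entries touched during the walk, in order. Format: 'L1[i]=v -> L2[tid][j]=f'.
vaddr = 108 = 0b01101100
Split: l1_idx=3, l2_idx=1, offset=4

Answer: L1[3]=3 -> L2[3][1]=90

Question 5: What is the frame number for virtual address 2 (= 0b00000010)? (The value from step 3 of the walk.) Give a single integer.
vaddr = 2: l1_idx=0, l2_idx=0
L1[0] = 2; L2[2][0] = 57

Answer: 57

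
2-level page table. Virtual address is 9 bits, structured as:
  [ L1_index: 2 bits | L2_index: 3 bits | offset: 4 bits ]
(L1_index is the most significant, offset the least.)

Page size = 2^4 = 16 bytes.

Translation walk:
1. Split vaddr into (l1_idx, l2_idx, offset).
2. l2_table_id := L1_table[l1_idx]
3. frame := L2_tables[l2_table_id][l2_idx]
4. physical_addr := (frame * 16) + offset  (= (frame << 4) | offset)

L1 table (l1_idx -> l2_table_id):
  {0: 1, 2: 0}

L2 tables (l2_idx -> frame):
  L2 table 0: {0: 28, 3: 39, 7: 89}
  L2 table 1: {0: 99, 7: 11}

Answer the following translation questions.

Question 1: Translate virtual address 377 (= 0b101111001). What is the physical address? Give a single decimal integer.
Answer: 1433

Derivation:
vaddr = 377 = 0b101111001
Split: l1_idx=2, l2_idx=7, offset=9
L1[2] = 0
L2[0][7] = 89
paddr = 89 * 16 + 9 = 1433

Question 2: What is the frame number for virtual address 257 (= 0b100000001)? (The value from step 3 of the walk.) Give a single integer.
vaddr = 257: l1_idx=2, l2_idx=0
L1[2] = 0; L2[0][0] = 28

Answer: 28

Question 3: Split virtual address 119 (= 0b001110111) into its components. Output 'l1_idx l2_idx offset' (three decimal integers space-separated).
vaddr = 119 = 0b001110111
  top 2 bits -> l1_idx = 0
  next 3 bits -> l2_idx = 7
  bottom 4 bits -> offset = 7

Answer: 0 7 7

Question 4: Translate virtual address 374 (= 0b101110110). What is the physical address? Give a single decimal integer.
vaddr = 374 = 0b101110110
Split: l1_idx=2, l2_idx=7, offset=6
L1[2] = 0
L2[0][7] = 89
paddr = 89 * 16 + 6 = 1430

Answer: 1430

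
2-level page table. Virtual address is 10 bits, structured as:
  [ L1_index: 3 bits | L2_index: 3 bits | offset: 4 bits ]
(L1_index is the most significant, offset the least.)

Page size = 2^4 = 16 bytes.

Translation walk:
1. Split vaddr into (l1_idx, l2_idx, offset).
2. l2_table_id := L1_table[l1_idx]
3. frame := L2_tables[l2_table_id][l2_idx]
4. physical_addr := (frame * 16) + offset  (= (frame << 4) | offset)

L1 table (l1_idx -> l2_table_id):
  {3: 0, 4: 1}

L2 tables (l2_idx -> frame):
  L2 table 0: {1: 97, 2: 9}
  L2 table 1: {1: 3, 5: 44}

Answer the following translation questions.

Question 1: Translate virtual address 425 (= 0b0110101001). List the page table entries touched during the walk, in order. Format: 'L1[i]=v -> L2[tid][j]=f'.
Answer: L1[3]=0 -> L2[0][2]=9

Derivation:
vaddr = 425 = 0b0110101001
Split: l1_idx=3, l2_idx=2, offset=9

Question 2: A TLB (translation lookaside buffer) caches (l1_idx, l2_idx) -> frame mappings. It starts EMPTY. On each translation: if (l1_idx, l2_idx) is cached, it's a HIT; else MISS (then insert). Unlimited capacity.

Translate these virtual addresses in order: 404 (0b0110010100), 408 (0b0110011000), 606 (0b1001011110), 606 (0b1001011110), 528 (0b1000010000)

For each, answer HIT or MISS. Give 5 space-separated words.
Answer: MISS HIT MISS HIT MISS

Derivation:
vaddr=404: (3,1) not in TLB -> MISS, insert
vaddr=408: (3,1) in TLB -> HIT
vaddr=606: (4,5) not in TLB -> MISS, insert
vaddr=606: (4,5) in TLB -> HIT
vaddr=528: (4,1) not in TLB -> MISS, insert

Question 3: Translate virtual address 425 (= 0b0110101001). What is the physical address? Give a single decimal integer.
Answer: 153

Derivation:
vaddr = 425 = 0b0110101001
Split: l1_idx=3, l2_idx=2, offset=9
L1[3] = 0
L2[0][2] = 9
paddr = 9 * 16 + 9 = 153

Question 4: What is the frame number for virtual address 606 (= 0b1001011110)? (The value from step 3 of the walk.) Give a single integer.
vaddr = 606: l1_idx=4, l2_idx=5
L1[4] = 1; L2[1][5] = 44

Answer: 44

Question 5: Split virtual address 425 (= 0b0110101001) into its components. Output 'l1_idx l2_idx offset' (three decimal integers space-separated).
vaddr = 425 = 0b0110101001
  top 3 bits -> l1_idx = 3
  next 3 bits -> l2_idx = 2
  bottom 4 bits -> offset = 9

Answer: 3 2 9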